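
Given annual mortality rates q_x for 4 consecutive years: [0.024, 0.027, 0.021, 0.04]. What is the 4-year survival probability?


p_k = 1 - q_k for each year
Survival = product of (1 - q_k)
= 0.976 * 0.973 * 0.979 * 0.96
= 0.8925


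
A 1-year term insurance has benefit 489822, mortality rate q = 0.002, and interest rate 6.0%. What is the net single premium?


NSP = benefit * q * v
v = 1/(1+i) = 0.943396
NSP = 489822 * 0.002 * 0.943396
= 924.1925


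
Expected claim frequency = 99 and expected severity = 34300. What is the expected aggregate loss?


E[S] = E[N] * E[X]
= 99 * 34300
= 3.3957e+06


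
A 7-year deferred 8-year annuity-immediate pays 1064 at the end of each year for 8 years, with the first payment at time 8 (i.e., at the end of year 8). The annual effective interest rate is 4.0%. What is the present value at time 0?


PV at time 7 of the 8-year annuity-immediate:
a_n = 1064 * (1-(1+0.04)^(-8))/0.04 = 7163.6405
Discount back 7 years to time 0:
PV = 7163.6405 * (1+0.04)^(-7)
= 7163.6405 * 0.759918
= 5443.7781


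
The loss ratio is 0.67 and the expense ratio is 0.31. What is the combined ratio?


Combined ratio = loss ratio + expense ratio
= 0.67 + 0.31
= 0.98


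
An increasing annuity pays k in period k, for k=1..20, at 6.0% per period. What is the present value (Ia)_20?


(Ia)_n = sum_{k=1}^{n} k * v^k, v = 1/(1+i)
v = 0.943396
Sum computed term by term:
(Ia)_20 = 98.7004


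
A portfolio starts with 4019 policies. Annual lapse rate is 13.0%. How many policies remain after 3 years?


remaining = initial * (1 - lapse)^years
= 4019 * (1 - 0.13)^3
= 4019 * 0.658503
= 2646.5236


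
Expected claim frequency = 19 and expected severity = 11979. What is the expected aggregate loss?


E[S] = E[N] * E[X]
= 19 * 11979
= 227601


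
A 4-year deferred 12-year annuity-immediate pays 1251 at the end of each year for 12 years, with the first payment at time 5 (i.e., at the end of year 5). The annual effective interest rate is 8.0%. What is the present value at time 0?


PV at time 4 of the 12-year annuity-immediate:
a_n = 1251 * (1-(1+0.08)^(-12))/0.08 = 9427.6336
Discount back 4 years to time 0:
PV = 9427.6336 * (1+0.08)^(-4)
= 9427.6336 * 0.73503
= 6929.5921


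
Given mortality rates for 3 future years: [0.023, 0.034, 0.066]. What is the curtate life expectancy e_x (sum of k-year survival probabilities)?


e_x = sum_{k=1}^{n} k_p_x
k_p_x values:
  1_p_x = 0.977
  2_p_x = 0.943782
  3_p_x = 0.881492
e_x = 2.8023


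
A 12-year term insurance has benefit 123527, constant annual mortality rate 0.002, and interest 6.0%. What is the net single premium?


NSP = benefit * sum_{k=0}^{n-1} k_p_x * q * v^(k+1)
With constant q=0.002, v=0.943396
Sum = 0.016607
NSP = 123527 * 0.016607
= 2051.455


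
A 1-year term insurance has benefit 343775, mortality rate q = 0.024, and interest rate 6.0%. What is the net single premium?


NSP = benefit * q * v
v = 1/(1+i) = 0.943396
NSP = 343775 * 0.024 * 0.943396
= 7783.5849


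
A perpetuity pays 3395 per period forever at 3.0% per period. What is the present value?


PV = PMT / i
= 3395 / 0.03
= 113166.6667


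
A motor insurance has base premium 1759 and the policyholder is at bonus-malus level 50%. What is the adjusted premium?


adjusted = base * BM_level / 100
= 1759 * 50 / 100
= 1759 * 0.5
= 879.5


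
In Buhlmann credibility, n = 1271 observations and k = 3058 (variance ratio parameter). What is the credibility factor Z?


Z = n / (n + k)
= 1271 / (1271 + 3058)
= 1271 / 4329
= 0.2936


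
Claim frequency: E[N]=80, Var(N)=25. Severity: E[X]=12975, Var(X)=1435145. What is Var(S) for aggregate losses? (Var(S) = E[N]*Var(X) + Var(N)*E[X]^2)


Var(S) = E[N]*Var(X) + Var(N)*E[X]^2
= 80*1435145 + 25*12975^2
= 114811600 + 4208765625
= 4.3236e+09


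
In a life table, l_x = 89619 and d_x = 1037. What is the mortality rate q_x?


q_x = d_x / l_x
= 1037 / 89619
= 0.0116


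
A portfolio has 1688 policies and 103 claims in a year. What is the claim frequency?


frequency = claims / policies
= 103 / 1688
= 0.061


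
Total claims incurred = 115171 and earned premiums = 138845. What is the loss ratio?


Loss ratio = claims / premiums
= 115171 / 138845
= 0.8295


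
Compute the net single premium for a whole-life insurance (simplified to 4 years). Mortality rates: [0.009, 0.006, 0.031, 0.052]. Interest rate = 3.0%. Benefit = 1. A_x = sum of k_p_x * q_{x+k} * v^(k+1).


v = 0.970874
Year 0: k_p_x=1.0, q=0.009, term=0.008738
Year 1: k_p_x=0.991, q=0.006, term=0.005605
Year 2: k_p_x=0.985054, q=0.031, term=0.027945
Year 3: k_p_x=0.954517, q=0.052, term=0.0441
A_x = 0.0864


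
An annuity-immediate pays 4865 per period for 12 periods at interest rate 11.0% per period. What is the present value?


PV = PMT * (1 - (1+i)^(-n)) / i
= 4865 * (1 - (1+0.11)^(-12)) / 0.11
= 4865 * (1 - 0.285841) / 0.11
= 4865 * 6.492356
= 31585.3127


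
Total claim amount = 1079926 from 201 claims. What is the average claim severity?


severity = total / number
= 1079926 / 201
= 5372.7662


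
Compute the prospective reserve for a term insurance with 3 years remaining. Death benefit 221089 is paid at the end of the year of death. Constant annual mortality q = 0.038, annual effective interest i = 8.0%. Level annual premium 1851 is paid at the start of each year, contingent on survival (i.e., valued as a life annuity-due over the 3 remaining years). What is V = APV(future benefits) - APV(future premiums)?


v = 1/(1+i) = 0.925926
APV(future benefits) per unit = sum_{k=0}^{2} k_p_x * q * v^(k+1) = 0.094443
APV(future benefits) = 221089 * 0.094443 = 20880.2332
Life annuity-due factor ä_{x:3} = sum_{k=0}^{2} k_p_x * v^k = 2.68416
APV(future premiums) = 1851 * 2.68416 = 4968.3798
V = 20880.2332 - 4968.3798
= 15911.8534


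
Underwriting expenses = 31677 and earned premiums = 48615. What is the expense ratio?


Expense ratio = expenses / premiums
= 31677 / 48615
= 0.6516


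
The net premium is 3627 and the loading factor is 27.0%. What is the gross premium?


Gross = net * (1 + loading)
= 3627 * (1 + 0.27)
= 3627 * 1.27
= 4606.29


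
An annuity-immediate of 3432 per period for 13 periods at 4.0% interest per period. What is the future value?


FV = PMT * ((1+i)^n - 1) / i
= 3432 * ((1.04)^13 - 1) / 0.04
= 3432 * (1.665074 - 1) / 0.04
= 57063.3069


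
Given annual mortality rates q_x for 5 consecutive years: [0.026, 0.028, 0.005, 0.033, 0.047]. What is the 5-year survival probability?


p_k = 1 - q_k for each year
Survival = product of (1 - q_k)
= 0.974 * 0.972 * 0.995 * 0.967 * 0.953
= 0.8681


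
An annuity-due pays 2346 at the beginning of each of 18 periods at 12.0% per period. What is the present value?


PV_due = PMT * (1-(1+i)^(-n))/i * (1+i)
PV_immediate = 17007.726
PV_due = 17007.726 * 1.12
= 19048.6531


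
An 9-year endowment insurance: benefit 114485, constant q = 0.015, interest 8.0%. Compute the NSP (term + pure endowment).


Term component = 10183.8258
Pure endowment = 9_p_x * v^9 * benefit = 0.872823 * 0.500249 * 114485 = 49987.4363
NSP = 60171.2621


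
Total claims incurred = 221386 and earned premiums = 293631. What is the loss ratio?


Loss ratio = claims / premiums
= 221386 / 293631
= 0.754


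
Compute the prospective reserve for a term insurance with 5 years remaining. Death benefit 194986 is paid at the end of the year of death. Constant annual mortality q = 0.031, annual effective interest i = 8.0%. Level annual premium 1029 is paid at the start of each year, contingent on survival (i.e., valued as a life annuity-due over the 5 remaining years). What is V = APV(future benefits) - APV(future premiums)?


v = 1/(1+i) = 0.925926
APV(future benefits) per unit = sum_{k=0}^{4} k_p_x * q * v^(k+1) = 0.116897
APV(future benefits) = 194986 * 0.116897 = 22793.2646
Life annuity-due factor ä_{x:5} = sum_{k=0}^{4} k_p_x * v^k = 4.072538
APV(future premiums) = 1029 * 4.072538 = 4190.6418
V = 22793.2646 - 4190.6418
= 18602.6228


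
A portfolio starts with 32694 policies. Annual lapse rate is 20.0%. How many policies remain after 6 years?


remaining = initial * (1 - lapse)^years
= 32694 * (1 - 0.2)^6
= 32694 * 0.262144
= 8570.5359


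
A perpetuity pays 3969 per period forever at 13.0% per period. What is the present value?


PV = PMT / i
= 3969 / 0.13
= 30530.7692


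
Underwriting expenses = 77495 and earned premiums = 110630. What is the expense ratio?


Expense ratio = expenses / premiums
= 77495 / 110630
= 0.7005


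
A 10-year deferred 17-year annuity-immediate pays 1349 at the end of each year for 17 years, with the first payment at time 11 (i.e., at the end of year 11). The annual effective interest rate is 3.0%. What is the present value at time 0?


PV at time 10 of the 17-year annuity-immediate:
a_n = 1349 * (1-(1+0.03)^(-17))/0.03 = 17761.0938
Discount back 10 years to time 0:
PV = 17761.0938 * (1+0.03)^(-10)
= 17761.0938 * 0.744094
= 13215.9218


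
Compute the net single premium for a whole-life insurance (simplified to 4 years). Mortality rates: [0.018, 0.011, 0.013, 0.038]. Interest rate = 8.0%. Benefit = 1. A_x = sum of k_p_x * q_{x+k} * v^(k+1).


v = 0.925926
Year 0: k_p_x=1.0, q=0.018, term=0.016667
Year 1: k_p_x=0.982, q=0.011, term=0.009261
Year 2: k_p_x=0.971198, q=0.013, term=0.010023
Year 3: k_p_x=0.958572, q=0.038, term=0.026774
A_x = 0.0627


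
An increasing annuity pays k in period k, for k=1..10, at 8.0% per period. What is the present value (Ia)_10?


(Ia)_n = sum_{k=1}^{n} k * v^k, v = 1/(1+i)
v = 0.925926
Sum computed term by term:
(Ia)_10 = 32.6869


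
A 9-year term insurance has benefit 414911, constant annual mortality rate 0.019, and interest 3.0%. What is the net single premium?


NSP = benefit * sum_{k=0}^{n-1} k_p_x * q * v^(k+1)
With constant q=0.019, v=0.970874
Sum = 0.137695
NSP = 414911 * 0.137695
= 57131.3706


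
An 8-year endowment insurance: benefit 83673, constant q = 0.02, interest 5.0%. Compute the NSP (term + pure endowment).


Term component = 10140.4528
Pure endowment = 8_p_x * v^8 * benefit = 0.850763 * 0.676839 * 83673 = 48181.4153
NSP = 58321.8681


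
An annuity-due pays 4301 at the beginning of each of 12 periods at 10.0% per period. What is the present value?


PV_due = PMT * (1-(1+i)^(-n))/i * (1+i)
PV_immediate = 29305.6885
PV_due = 29305.6885 * 1.1
= 32236.2574


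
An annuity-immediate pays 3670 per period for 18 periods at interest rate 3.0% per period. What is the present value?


PV = PMT * (1 - (1+i)^(-n)) / i
= 3670 * (1 - (1+0.03)^(-18)) / 0.03
= 3670 * (1 - 0.587395) / 0.03
= 3670 * 13.753513
= 50475.393


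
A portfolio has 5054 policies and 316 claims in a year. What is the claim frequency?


frequency = claims / policies
= 316 / 5054
= 0.0625


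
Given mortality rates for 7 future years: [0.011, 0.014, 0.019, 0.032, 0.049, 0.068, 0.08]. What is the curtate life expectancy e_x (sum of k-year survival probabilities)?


e_x = sum_{k=1}^{n} k_p_x
k_p_x values:
  1_p_x = 0.989
  2_p_x = 0.975154
  3_p_x = 0.956626
  4_p_x = 0.926014
  5_p_x = 0.880639
  6_p_x = 0.820756
  7_p_x = 0.755095
e_x = 6.3033


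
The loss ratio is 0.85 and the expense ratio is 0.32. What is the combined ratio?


Combined ratio = loss ratio + expense ratio
= 0.85 + 0.32
= 1.17


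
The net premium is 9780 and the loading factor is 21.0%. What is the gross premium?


Gross = net * (1 + loading)
= 9780 * (1 + 0.21)
= 9780 * 1.21
= 11833.8


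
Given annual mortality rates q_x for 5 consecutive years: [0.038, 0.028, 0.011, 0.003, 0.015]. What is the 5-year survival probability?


p_k = 1 - q_k for each year
Survival = product of (1 - q_k)
= 0.962 * 0.972 * 0.989 * 0.997 * 0.985
= 0.9082


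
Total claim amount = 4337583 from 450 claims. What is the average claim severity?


severity = total / number
= 4337583 / 450
= 9639.0733


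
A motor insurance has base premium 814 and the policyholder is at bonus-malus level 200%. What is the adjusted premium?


adjusted = base * BM_level / 100
= 814 * 200 / 100
= 814 * 2.0
= 1628.0


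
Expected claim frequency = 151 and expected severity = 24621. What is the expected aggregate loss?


E[S] = E[N] * E[X]
= 151 * 24621
= 3.7178e+06


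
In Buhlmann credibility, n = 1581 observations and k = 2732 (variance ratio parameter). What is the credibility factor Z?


Z = n / (n + k)
= 1581 / (1581 + 2732)
= 1581 / 4313
= 0.3666


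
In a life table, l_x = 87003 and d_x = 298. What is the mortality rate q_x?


q_x = d_x / l_x
= 298 / 87003
= 0.0034


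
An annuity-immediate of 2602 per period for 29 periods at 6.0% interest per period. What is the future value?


FV = PMT * ((1+i)^n - 1) / i
= 2602 * ((1.06)^29 - 1) / 0.06
= 2602 * (5.418388 - 1) / 0.06
= 191610.7552


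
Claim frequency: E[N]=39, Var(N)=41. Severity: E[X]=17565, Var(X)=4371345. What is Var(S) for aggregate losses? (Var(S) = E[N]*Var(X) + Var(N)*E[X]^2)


Var(S) = E[N]*Var(X) + Var(N)*E[X]^2
= 39*4371345 + 41*17565^2
= 170482455 + 12649698225
= 1.2820e+10


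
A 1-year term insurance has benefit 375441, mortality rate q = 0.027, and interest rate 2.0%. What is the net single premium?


NSP = benefit * q * v
v = 1/(1+i) = 0.980392
NSP = 375441 * 0.027 * 0.980392
= 9938.1441


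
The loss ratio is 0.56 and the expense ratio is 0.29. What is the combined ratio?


Combined ratio = loss ratio + expense ratio
= 0.56 + 0.29
= 0.85


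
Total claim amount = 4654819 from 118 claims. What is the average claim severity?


severity = total / number
= 4654819 / 118
= 39447.6186


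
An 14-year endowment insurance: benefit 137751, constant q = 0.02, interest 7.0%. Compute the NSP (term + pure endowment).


Term component = 21664.3955
Pure endowment = 14_p_x * v^14 * benefit = 0.753642 * 0.387817 * 137751 = 40261.2201
NSP = 61925.6157


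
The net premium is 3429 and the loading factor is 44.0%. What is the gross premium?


Gross = net * (1 + loading)
= 3429 * (1 + 0.44)
= 3429 * 1.44
= 4937.76


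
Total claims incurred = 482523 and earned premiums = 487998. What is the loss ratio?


Loss ratio = claims / premiums
= 482523 / 487998
= 0.9888


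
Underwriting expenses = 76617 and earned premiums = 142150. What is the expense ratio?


Expense ratio = expenses / premiums
= 76617 / 142150
= 0.539


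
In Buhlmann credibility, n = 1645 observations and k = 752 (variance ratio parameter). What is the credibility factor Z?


Z = n / (n + k)
= 1645 / (1645 + 752)
= 1645 / 2397
= 0.6863


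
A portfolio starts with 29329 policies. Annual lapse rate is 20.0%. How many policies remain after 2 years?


remaining = initial * (1 - lapse)^years
= 29329 * (1 - 0.2)^2
= 29329 * 0.64
= 18770.56


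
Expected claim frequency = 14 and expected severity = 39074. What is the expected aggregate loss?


E[S] = E[N] * E[X]
= 14 * 39074
= 547036


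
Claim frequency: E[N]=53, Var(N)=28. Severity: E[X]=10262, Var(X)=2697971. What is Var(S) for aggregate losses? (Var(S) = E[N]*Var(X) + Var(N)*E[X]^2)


Var(S) = E[N]*Var(X) + Var(N)*E[X]^2
= 53*2697971 + 28*10262^2
= 142992463 + 2948642032
= 3.0916e+09


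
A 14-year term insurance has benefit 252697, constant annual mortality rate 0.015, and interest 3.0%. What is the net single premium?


NSP = benefit * sum_{k=0}^{n-1} k_p_x * q * v^(k+1)
With constant q=0.015, v=0.970874
Sum = 0.154987
NSP = 252697 * 0.154987
= 39164.6834


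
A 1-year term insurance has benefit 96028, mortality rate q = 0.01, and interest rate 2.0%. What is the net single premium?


NSP = benefit * q * v
v = 1/(1+i) = 0.980392
NSP = 96028 * 0.01 * 0.980392
= 941.451


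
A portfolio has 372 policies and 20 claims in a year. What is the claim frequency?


frequency = claims / policies
= 20 / 372
= 0.0538


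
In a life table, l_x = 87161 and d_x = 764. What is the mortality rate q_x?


q_x = d_x / l_x
= 764 / 87161
= 0.0088


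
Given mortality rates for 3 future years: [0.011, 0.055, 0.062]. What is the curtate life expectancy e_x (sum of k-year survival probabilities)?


e_x = sum_{k=1}^{n} k_p_x
k_p_x values:
  1_p_x = 0.989
  2_p_x = 0.934605
  3_p_x = 0.876659
e_x = 2.8003


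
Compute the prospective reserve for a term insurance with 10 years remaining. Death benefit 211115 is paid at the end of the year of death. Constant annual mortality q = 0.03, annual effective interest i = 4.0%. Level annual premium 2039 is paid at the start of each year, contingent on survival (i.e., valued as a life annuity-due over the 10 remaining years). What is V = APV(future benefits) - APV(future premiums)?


v = 1/(1+i) = 0.961538
APV(future benefits) per unit = sum_{k=0}^{9} k_p_x * q * v^(k+1) = 0.215067
APV(future benefits) = 211115 * 0.215067 = 45403.841
Life annuity-due factor ä_{x:10} = sum_{k=0}^{9} k_p_x * v^k = 7.455651
APV(future premiums) = 2039 * 7.455651 = 15202.073
V = 45403.841 - 15202.073
= 30201.768


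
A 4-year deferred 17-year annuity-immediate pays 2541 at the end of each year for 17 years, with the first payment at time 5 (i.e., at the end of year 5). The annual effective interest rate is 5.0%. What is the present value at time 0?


PV at time 4 of the 17-year annuity-immediate:
a_n = 2541 * (1-(1+0.05)^(-17))/0.05 = 28647.4023
Discount back 4 years to time 0:
PV = 28647.4023 * (1+0.05)^(-4)
= 28647.4023 * 0.822702
= 23568.2888


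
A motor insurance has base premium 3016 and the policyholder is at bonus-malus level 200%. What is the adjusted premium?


adjusted = base * BM_level / 100
= 3016 * 200 / 100
= 3016 * 2.0
= 6032.0


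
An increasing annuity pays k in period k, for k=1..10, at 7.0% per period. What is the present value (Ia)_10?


(Ia)_n = sum_{k=1}^{n} k * v^k, v = 1/(1+i)
v = 0.934579
Sum computed term by term:
(Ia)_10 = 34.7391


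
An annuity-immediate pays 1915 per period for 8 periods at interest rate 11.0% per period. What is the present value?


PV = PMT * (1 - (1+i)^(-n)) / i
= 1915 * (1 - (1+0.11)^(-8)) / 0.11
= 1915 * (1 - 0.433926) / 0.11
= 1915 * 5.146123
= 9854.8251


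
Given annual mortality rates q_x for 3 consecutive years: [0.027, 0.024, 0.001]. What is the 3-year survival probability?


p_k = 1 - q_k for each year
Survival = product of (1 - q_k)
= 0.973 * 0.976 * 0.999
= 0.9487


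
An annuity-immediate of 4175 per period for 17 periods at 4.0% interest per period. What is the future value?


FV = PMT * ((1+i)^n - 1) / i
= 4175 * ((1.04)^17 - 1) / 0.04
= 4175 * (1.9479 - 1) / 0.04
= 98937.1142


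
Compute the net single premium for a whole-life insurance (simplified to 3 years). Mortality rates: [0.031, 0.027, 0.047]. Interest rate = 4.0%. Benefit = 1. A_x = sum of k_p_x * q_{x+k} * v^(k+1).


v = 0.961538
Year 0: k_p_x=1.0, q=0.031, term=0.029808
Year 1: k_p_x=0.969, q=0.027, term=0.024189
Year 2: k_p_x=0.942837, q=0.047, term=0.039394
A_x = 0.0934


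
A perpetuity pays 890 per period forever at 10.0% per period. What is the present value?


PV = PMT / i
= 890 / 0.1
= 8900.0


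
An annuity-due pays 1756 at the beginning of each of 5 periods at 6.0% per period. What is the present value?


PV_due = PMT * (1-(1+i)^(-n))/i * (1+i)
PV_immediate = 7396.9108
PV_due = 7396.9108 * 1.06
= 7840.7255


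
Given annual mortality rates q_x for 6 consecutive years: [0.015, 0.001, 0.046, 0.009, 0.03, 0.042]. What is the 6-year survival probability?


p_k = 1 - q_k for each year
Survival = product of (1 - q_k)
= 0.985 * 0.999 * 0.954 * 0.991 * 0.97 * 0.958
= 0.8645


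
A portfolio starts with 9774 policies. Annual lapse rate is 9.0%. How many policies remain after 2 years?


remaining = initial * (1 - lapse)^years
= 9774 * (1 - 0.09)^2
= 9774 * 0.8281
= 8093.8494


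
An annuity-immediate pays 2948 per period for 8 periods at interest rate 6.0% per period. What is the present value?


PV = PMT * (1 - (1+i)^(-n)) / i
= 2948 * (1 - (1+0.06)^(-8)) / 0.06
= 2948 * (1 - 0.627412) / 0.06
= 2948 * 6.209794
= 18306.4722


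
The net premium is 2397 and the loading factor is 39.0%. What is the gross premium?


Gross = net * (1 + loading)
= 2397 * (1 + 0.39)
= 2397 * 1.39
= 3331.83


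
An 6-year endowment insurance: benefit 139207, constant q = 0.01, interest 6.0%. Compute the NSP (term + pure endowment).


Term component = 6687.7756
Pure endowment = 6_p_x * v^6 * benefit = 0.94148 * 0.704961 * 139207 = 92392.5706
NSP = 99080.3462


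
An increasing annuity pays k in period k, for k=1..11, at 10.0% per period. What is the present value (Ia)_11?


(Ia)_n = sum_{k=1}^{n} k * v^k, v = 1/(1+i)
v = 0.909091
Sum computed term by term:
(Ia)_11 = 32.8913


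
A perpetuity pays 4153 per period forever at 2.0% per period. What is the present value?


PV = PMT / i
= 4153 / 0.02
= 207650.0


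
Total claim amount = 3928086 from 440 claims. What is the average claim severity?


severity = total / number
= 3928086 / 440
= 8927.4682


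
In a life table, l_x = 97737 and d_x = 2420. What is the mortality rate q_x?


q_x = d_x / l_x
= 2420 / 97737
= 0.0248


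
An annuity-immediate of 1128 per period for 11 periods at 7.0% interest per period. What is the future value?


FV = PMT * ((1+i)^n - 1) / i
= 1128 * ((1.07)^11 - 1) / 0.07
= 1128 * (2.104852 - 1) / 0.07
= 17803.9


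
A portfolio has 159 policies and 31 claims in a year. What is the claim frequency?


frequency = claims / policies
= 31 / 159
= 0.195


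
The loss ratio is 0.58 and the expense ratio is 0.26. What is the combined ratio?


Combined ratio = loss ratio + expense ratio
= 0.58 + 0.26
= 0.84


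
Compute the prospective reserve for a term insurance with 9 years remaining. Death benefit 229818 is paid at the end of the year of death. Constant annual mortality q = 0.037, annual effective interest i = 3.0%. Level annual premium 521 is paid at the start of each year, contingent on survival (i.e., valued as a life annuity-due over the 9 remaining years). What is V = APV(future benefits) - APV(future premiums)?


v = 1/(1+i) = 0.970874
APV(future benefits) per unit = sum_{k=0}^{8} k_p_x * q * v^(k+1) = 0.25078
APV(future benefits) = 229818 * 0.25078 = 57633.6769
Life annuity-due factor ä_{x:9} = sum_{k=0}^{8} k_p_x * v^k = 6.981163
APV(future premiums) = 521 * 6.981163 = 3637.186
V = 57633.6769 - 3637.186
= 53996.4909


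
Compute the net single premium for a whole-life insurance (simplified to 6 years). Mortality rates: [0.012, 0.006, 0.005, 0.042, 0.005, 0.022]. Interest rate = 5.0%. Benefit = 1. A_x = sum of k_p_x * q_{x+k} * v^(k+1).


v = 0.952381
Year 0: k_p_x=1.0, q=0.012, term=0.011429
Year 1: k_p_x=0.988, q=0.006, term=0.005377
Year 2: k_p_x=0.982072, q=0.005, term=0.004242
Year 3: k_p_x=0.977162, q=0.042, term=0.033764
Year 4: k_p_x=0.936121, q=0.005, term=0.003667
Year 5: k_p_x=0.93144, q=0.022, term=0.015291
A_x = 0.0738


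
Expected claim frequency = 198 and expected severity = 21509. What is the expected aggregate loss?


E[S] = E[N] * E[X]
= 198 * 21509
= 4.2588e+06


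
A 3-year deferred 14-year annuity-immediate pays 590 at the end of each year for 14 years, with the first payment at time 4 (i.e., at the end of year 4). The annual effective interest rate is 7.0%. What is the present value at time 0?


PV at time 3 of the 14-year annuity-immediate:
a_n = 590 * (1-(1+0.07)^(-14))/0.07 = 5159.8261
Discount back 3 years to time 0:
PV = 5159.8261 * (1+0.07)^(-3)
= 5159.8261 * 0.816298
= 4211.9551


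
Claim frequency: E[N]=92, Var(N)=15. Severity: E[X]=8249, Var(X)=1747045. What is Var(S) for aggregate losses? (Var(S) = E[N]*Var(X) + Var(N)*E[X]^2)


Var(S) = E[N]*Var(X) + Var(N)*E[X]^2
= 92*1747045 + 15*8249^2
= 160728140 + 1020690015
= 1.1814e+09


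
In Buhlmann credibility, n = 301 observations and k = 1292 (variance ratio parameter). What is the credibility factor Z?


Z = n / (n + k)
= 301 / (301 + 1292)
= 301 / 1593
= 0.189


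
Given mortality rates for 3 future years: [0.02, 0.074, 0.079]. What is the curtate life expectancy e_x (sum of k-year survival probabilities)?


e_x = sum_{k=1}^{n} k_p_x
k_p_x values:
  1_p_x = 0.98
  2_p_x = 0.90748
  3_p_x = 0.835789
e_x = 2.7233


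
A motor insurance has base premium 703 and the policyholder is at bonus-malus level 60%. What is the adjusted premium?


adjusted = base * BM_level / 100
= 703 * 60 / 100
= 703 * 0.6
= 421.8


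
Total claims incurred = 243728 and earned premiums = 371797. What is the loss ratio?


Loss ratio = claims / premiums
= 243728 / 371797
= 0.6555


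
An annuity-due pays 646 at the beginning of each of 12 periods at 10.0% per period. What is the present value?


PV_due = PMT * (1-(1+i)^(-n))/i * (1+i)
PV_immediate = 4401.6449
PV_due = 4401.6449 * 1.1
= 4841.8094


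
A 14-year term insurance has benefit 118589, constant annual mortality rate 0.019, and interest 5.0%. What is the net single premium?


NSP = benefit * sum_{k=0}^{n-1} k_p_x * q * v^(k+1)
With constant q=0.019, v=0.952381
Sum = 0.169041
NSP = 118589 * 0.169041
= 20046.4011


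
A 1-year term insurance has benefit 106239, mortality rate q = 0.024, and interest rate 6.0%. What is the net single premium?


NSP = benefit * q * v
v = 1/(1+i) = 0.943396
NSP = 106239 * 0.024 * 0.943396
= 2405.4113


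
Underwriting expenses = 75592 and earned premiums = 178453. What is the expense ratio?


Expense ratio = expenses / premiums
= 75592 / 178453
= 0.4236


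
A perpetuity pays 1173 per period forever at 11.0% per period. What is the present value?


PV = PMT / i
= 1173 / 0.11
= 10663.6364


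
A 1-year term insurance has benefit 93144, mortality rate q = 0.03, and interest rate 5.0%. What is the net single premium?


NSP = benefit * q * v
v = 1/(1+i) = 0.952381
NSP = 93144 * 0.03 * 0.952381
= 2661.2571


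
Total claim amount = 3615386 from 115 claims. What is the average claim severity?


severity = total / number
= 3615386 / 115
= 31438.1391


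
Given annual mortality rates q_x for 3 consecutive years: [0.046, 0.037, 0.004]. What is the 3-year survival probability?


p_k = 1 - q_k for each year
Survival = product of (1 - q_k)
= 0.954 * 0.963 * 0.996
= 0.915


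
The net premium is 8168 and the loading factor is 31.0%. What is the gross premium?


Gross = net * (1 + loading)
= 8168 * (1 + 0.31)
= 8168 * 1.31
= 10700.08


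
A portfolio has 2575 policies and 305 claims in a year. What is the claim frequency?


frequency = claims / policies
= 305 / 2575
= 0.1184


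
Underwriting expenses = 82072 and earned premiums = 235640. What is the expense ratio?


Expense ratio = expenses / premiums
= 82072 / 235640
= 0.3483


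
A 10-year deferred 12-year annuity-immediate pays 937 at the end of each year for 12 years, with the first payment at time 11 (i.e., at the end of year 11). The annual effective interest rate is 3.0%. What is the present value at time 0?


PV at time 10 of the 12-year annuity-immediate:
a_n = 937 * (1-(1+0.03)^(-12))/0.03 = 9326.9017
Discount back 10 years to time 0:
PV = 9326.9017 * (1+0.03)^(-10)
= 9326.9017 * 0.744094
= 6940.0908


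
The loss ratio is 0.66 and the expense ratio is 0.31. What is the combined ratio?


Combined ratio = loss ratio + expense ratio
= 0.66 + 0.31
= 0.97


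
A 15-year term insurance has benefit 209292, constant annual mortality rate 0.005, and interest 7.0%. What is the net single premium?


NSP = benefit * sum_{k=0}^{n-1} k_p_x * q * v^(k+1)
With constant q=0.005, v=0.934579
Sum = 0.044254
NSP = 209292 * 0.044254
= 9261.9568


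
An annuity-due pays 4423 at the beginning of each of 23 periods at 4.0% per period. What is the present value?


PV_due = PMT * (1-(1+i)^(-n))/i * (1+i)
PV_immediate = 65711.8107
PV_due = 65711.8107 * 1.04
= 68340.2831


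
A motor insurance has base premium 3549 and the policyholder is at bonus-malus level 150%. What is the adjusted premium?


adjusted = base * BM_level / 100
= 3549 * 150 / 100
= 3549 * 1.5
= 5323.5


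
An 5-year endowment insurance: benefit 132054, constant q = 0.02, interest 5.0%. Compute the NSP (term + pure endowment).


Term component = 11007.8103
Pure endowment = 5_p_x * v^5 * benefit = 0.903921 * 0.783526 * 132054 = 93526.664
NSP = 104534.4743


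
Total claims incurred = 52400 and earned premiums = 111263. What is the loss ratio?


Loss ratio = claims / premiums
= 52400 / 111263
= 0.471


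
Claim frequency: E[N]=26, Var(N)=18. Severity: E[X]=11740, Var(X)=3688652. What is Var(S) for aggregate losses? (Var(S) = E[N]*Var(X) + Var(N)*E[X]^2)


Var(S) = E[N]*Var(X) + Var(N)*E[X]^2
= 26*3688652 + 18*11740^2
= 95904952 + 2480896800
= 2.5768e+09


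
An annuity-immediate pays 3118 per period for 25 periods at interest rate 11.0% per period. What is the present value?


PV = PMT * (1 - (1+i)^(-n)) / i
= 3118 * (1 - (1+0.11)^(-25)) / 0.11
= 3118 * (1 - 0.073608) / 0.11
= 3118 * 8.421745
= 26258.9999


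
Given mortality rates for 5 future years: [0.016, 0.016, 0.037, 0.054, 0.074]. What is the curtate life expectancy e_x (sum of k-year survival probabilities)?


e_x = sum_{k=1}^{n} k_p_x
k_p_x values:
  1_p_x = 0.984
  2_p_x = 0.968256
  3_p_x = 0.932431
  4_p_x = 0.882079
  5_p_x = 0.816805
e_x = 4.5836


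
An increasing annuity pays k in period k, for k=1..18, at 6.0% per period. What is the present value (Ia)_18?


(Ia)_n = sum_{k=1}^{n} k * v^k, v = 1/(1+i)
v = 0.943396
Sum computed term by term:
(Ia)_18 = 86.1845


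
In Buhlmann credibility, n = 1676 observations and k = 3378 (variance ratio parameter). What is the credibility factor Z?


Z = n / (n + k)
= 1676 / (1676 + 3378)
= 1676 / 5054
= 0.3316


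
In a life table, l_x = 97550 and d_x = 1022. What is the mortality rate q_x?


q_x = d_x / l_x
= 1022 / 97550
= 0.0105


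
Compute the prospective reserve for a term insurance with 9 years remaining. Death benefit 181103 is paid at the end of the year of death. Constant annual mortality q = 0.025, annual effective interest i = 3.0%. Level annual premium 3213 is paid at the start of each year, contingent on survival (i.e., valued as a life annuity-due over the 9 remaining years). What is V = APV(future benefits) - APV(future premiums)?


v = 1/(1+i) = 0.970874
APV(future benefits) per unit = sum_{k=0}^{8} k_p_x * q * v^(k+1) = 0.17716
APV(future benefits) = 181103 * 0.17716 = 32084.1896
Life annuity-due factor ä_{x:9} = sum_{k=0}^{8} k_p_x * v^k = 7.298988
APV(future premiums) = 3213 * 7.298988 = 23451.6483
V = 32084.1896 - 23451.6483
= 8632.5414


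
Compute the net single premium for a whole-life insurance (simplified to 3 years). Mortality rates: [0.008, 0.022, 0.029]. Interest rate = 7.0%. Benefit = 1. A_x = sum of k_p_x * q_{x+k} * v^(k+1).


v = 0.934579
Year 0: k_p_x=1.0, q=0.008, term=0.007477
Year 1: k_p_x=0.992, q=0.022, term=0.019062
Year 2: k_p_x=0.970176, q=0.029, term=0.022967
A_x = 0.0495


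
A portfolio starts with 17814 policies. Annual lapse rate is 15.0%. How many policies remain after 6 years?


remaining = initial * (1 - lapse)^years
= 17814 * (1 - 0.15)^6
= 17814 * 0.37715
= 6718.5415


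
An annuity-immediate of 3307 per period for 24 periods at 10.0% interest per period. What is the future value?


FV = PMT * ((1+i)^n - 1) / i
= 3307 * ((1.1)^24 - 1) / 0.1
= 3307 * (9.849733 - 1) / 0.1
= 292660.6596


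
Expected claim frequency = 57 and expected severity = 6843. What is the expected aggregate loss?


E[S] = E[N] * E[X]
= 57 * 6843
= 390051


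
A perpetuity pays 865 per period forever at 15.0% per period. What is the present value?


PV = PMT / i
= 865 / 0.15
= 5766.6667


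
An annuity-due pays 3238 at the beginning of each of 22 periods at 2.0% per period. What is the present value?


PV_due = PMT * (1-(1+i)^(-n))/i * (1+i)
PV_immediate = 57176.7601
PV_due = 57176.7601 * 1.02
= 58320.2953


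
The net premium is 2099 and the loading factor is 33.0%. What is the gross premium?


Gross = net * (1 + loading)
= 2099 * (1 + 0.33)
= 2099 * 1.33
= 2791.67


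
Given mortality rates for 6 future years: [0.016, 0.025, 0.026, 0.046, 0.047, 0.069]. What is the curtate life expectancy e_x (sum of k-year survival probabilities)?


e_x = sum_{k=1}^{n} k_p_x
k_p_x values:
  1_p_x = 0.984
  2_p_x = 0.9594
  3_p_x = 0.934456
  4_p_x = 0.891471
  5_p_x = 0.849572
  6_p_x = 0.790951
e_x = 5.4098


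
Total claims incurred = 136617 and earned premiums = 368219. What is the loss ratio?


Loss ratio = claims / premiums
= 136617 / 368219
= 0.371


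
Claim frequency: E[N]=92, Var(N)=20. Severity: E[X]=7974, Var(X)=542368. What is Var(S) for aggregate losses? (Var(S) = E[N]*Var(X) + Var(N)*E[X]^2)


Var(S) = E[N]*Var(X) + Var(N)*E[X]^2
= 92*542368 + 20*7974^2
= 49897856 + 1271693520
= 1.3216e+09


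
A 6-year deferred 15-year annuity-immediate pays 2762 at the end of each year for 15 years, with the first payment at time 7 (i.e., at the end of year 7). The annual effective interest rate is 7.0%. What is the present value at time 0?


PV at time 6 of the 15-year annuity-immediate:
a_n = 2762 * (1-(1+0.07)^(-15))/0.07 = 25156.0585
Discount back 6 years to time 0:
PV = 25156.0585 * (1+0.07)^(-6)
= 25156.0585 * 0.666342
= 16762.544


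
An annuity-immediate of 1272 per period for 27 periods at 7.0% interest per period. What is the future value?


FV = PMT * ((1+i)^n - 1) / i
= 1272 * ((1.07)^27 - 1) / 0.07
= 1272 * (6.213868 - 1) / 0.07
= 94743.4232


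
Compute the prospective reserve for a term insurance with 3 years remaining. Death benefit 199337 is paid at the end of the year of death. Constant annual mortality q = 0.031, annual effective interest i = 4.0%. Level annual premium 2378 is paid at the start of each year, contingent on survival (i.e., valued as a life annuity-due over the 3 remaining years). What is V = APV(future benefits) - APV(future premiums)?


v = 1/(1+i) = 0.961538
APV(future benefits) per unit = sum_{k=0}^{2} k_p_x * q * v^(k+1) = 0.083457
APV(future benefits) = 199337 * 0.083457 = 16636.0992
Life annuity-due factor ä_{x:3} = sum_{k=0}^{2} k_p_x * v^k = 2.799853
APV(future premiums) = 2378 * 2.799853 = 6658.0504
V = 16636.0992 - 6658.0504
= 9978.0488


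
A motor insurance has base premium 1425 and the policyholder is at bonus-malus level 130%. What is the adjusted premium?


adjusted = base * BM_level / 100
= 1425 * 130 / 100
= 1425 * 1.3
= 1852.5


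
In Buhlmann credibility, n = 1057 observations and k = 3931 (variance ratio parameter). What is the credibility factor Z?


Z = n / (n + k)
= 1057 / (1057 + 3931)
= 1057 / 4988
= 0.2119


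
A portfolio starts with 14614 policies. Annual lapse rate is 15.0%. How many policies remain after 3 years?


remaining = initial * (1 - lapse)^years
= 14614 * (1 - 0.15)^3
= 14614 * 0.614125
= 8974.8227


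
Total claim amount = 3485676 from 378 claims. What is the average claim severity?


severity = total / number
= 3485676 / 378
= 9221.3651


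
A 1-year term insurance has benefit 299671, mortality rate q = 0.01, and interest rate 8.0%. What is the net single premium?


NSP = benefit * q * v
v = 1/(1+i) = 0.925926
NSP = 299671 * 0.01 * 0.925926
= 2774.7315


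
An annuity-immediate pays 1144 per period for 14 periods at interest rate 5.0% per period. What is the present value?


PV = PMT * (1 - (1+i)^(-n)) / i
= 1144 * (1 - (1+0.05)^(-14)) / 0.05
= 1144 * (1 - 0.505068) / 0.05
= 1144 * 9.898641
= 11324.0452


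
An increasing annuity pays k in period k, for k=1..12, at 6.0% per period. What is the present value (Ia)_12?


(Ia)_n = sum_{k=1}^{n} k * v^k, v = 1/(1+i)
v = 0.943396
Sum computed term by term:
(Ia)_12 = 48.7207


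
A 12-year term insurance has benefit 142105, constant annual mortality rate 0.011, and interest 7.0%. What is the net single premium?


NSP = benefit * sum_{k=0}^{n-1} k_p_x * q * v^(k+1)
With constant q=0.011, v=0.934579
Sum = 0.083
NSP = 142105 * 0.083
= 11794.6528


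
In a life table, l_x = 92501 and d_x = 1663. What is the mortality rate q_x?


q_x = d_x / l_x
= 1663 / 92501
= 0.018


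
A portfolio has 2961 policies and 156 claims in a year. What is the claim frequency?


frequency = claims / policies
= 156 / 2961
= 0.0527


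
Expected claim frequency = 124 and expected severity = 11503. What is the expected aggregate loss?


E[S] = E[N] * E[X]
= 124 * 11503
= 1.4264e+06


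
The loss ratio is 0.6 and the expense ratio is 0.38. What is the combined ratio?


Combined ratio = loss ratio + expense ratio
= 0.6 + 0.38
= 0.98


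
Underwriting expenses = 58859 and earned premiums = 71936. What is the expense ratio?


Expense ratio = expenses / premiums
= 58859 / 71936
= 0.8182


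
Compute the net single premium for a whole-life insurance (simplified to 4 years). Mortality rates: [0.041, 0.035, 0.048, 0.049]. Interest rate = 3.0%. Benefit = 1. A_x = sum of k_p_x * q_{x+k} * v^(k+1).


v = 0.970874
Year 0: k_p_x=1.0, q=0.041, term=0.039806
Year 1: k_p_x=0.959, q=0.035, term=0.031638
Year 2: k_p_x=0.925435, q=0.048, term=0.040651
Year 3: k_p_x=0.881014, q=0.049, term=0.038356
A_x = 0.1505


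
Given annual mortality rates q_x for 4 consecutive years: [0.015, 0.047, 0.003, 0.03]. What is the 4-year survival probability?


p_k = 1 - q_k for each year
Survival = product of (1 - q_k)
= 0.985 * 0.953 * 0.997 * 0.97
= 0.9078


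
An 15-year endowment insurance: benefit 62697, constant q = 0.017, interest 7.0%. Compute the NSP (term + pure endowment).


Term component = 8817.7527
Pure endowment = 15_p_x * v^15 * benefit = 0.773219 * 0.362446 * 62697 = 17570.8537
NSP = 26388.6064


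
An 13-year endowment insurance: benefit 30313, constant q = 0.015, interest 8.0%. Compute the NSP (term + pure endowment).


Term component = 3340.2949
Pure endowment = 13_p_x * v^13 * benefit = 0.82162 * 0.367698 * 30313 = 9157.7987
NSP = 12498.0937


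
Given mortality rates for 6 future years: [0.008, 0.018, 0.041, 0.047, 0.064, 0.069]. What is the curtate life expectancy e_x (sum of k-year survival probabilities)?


e_x = sum_{k=1}^{n} k_p_x
k_p_x values:
  1_p_x = 0.992
  2_p_x = 0.974144
  3_p_x = 0.934204
  4_p_x = 0.890297
  5_p_x = 0.833318
  6_p_x = 0.775819
e_x = 5.3998


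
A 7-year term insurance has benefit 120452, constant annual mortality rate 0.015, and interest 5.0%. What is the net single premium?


NSP = benefit * sum_{k=0}^{n-1} k_p_x * q * v^(k+1)
With constant q=0.015, v=0.952381
Sum = 0.08323
NSP = 120452 * 0.08323
= 10025.2647


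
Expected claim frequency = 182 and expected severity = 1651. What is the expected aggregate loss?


E[S] = E[N] * E[X]
= 182 * 1651
= 300482


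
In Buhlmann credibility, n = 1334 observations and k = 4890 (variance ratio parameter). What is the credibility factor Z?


Z = n / (n + k)
= 1334 / (1334 + 4890)
= 1334 / 6224
= 0.2143


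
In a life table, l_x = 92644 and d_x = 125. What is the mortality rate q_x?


q_x = d_x / l_x
= 125 / 92644
= 0.0013


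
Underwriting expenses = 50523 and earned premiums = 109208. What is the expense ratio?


Expense ratio = expenses / premiums
= 50523 / 109208
= 0.4626


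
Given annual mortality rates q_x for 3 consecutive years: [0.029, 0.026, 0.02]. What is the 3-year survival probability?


p_k = 1 - q_k for each year
Survival = product of (1 - q_k)
= 0.971 * 0.974 * 0.98
= 0.9268


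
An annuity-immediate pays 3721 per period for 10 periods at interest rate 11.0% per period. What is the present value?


PV = PMT * (1 - (1+i)^(-n)) / i
= 3721 * (1 - (1+0.11)^(-10)) / 0.11
= 3721 * (1 - 0.352184) / 0.11
= 3721 * 5.889232
= 21913.8323
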